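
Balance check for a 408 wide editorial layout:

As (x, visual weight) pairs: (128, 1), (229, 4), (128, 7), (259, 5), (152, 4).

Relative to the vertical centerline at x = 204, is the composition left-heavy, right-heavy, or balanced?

left-heavy

Total weight = 1 + 4 + 7 + 5 + 4 = 21.
x: (1·128 + 4·229 + 7·128 + 5·259 + 4·152) / 21 = 3843 / 21 ≈ 183.00
Since 183.0 is left of 204, the composition reads left-heavy.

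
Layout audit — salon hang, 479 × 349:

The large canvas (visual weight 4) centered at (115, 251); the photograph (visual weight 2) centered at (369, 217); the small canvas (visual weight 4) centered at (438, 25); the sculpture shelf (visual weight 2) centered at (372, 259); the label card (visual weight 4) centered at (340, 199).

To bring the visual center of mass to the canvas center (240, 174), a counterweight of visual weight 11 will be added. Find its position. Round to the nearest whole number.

(130, 168)

New total weight: (4 + 2 + 4 + 2 + 4) + 11 = 27.
x: need Σw·x = 27·240 = 6480. Existing = 4·115 + 2·369 + 4·438 + 2·372 + 4·340 = 5054. Remainder 1426 / 11 ≈ 129.64.
y: need Σw·y = 27·174 = 4698. Existing = 4·251 + 2·217 + 4·25 + 2·259 + 4·199 = 2852. Remainder 1846 / 11 ≈ 167.82.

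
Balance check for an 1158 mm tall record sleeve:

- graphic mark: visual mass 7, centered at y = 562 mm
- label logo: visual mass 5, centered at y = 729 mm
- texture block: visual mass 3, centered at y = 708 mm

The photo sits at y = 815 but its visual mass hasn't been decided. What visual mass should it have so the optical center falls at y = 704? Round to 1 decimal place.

Fixed elements: Σw = 7 + 5 + 3 = 15, Σw·y = 7·562 + 5·729 + 3·708 = 9703.
Balance at y = 704 requires (9703 + w·815) / (15 + w) = 704.
Rearranging, w·(815 − 704) = 704·15 − 9703 = 857, so w ≈ 857/111 = 7.72.

w ≈ 7.7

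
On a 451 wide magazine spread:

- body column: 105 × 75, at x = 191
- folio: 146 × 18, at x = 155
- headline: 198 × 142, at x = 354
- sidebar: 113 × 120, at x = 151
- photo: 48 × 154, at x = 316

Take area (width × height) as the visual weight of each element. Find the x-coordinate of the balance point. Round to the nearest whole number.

Taking area as weight: body column 105·75 = 7875, folio 146·18 = 2628, headline 198·142 = 28116, sidebar 113·120 = 13560, photo 48·154 = 7392. Sum 59571.
x: (7875·191 + 2628·155 + 28116·354 + 13560·151 + 7392·316) / 59571 = 16247961 / 59571 ≈ 272.75

x ≈ 273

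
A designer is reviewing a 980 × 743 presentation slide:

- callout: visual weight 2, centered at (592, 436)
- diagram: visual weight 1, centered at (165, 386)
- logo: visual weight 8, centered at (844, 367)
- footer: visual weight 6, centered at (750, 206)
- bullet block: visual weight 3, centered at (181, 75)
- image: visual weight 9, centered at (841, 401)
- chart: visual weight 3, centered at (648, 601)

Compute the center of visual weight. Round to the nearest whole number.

Total weight = 2 + 1 + 8 + 6 + 3 + 9 + 3 = 32.
x: (2·592 + 1·165 + 8·844 + 6·750 + 3·181 + 9·841 + 3·648) / 32 = 22657 / 32 ≈ 708.03
y: (2·436 + 1·386 + 8·367 + 6·206 + 3·75 + 9·401 + 3·601) / 32 = 11067 / 32 ≈ 345.84

(708, 346)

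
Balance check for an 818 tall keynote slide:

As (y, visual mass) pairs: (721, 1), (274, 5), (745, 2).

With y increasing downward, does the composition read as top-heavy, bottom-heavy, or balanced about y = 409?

bottom-heavy

Total weight = 1 + 5 + 2 = 8.
y: (1·721 + 5·274 + 2·745) / 8 = 3581 / 8 ≈ 447.62
447.6 vs midline 409 → bottom-heavy.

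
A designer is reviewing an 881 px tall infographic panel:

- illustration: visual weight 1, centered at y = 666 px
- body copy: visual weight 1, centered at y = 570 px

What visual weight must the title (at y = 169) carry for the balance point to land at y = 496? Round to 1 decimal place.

Fixed elements: Σw = 1 + 1 = 2, Σw·y = 1·666 + 1·570 = 1236.
Set Σw·y/Σw = 496: (1236 + 169w) = 496·(2 + w).
Solving: w = (496·2 − 1236) / (169 − 496) = -244 / -327 ≈ 0.75.

w ≈ 0.7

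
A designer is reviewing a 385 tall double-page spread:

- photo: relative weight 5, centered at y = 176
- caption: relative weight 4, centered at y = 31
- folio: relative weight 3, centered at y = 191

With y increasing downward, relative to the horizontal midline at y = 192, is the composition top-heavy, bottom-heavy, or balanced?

top-heavy

Weights sum to 5 + 4 + 3 = 12.
y-moment: 5·176 + 4·31 + 3·191 = 1577; centroid 1577/12 ≈ 131.42.
131.4 lies above (smaller y than) the midline 192, so the layout is top-heavy.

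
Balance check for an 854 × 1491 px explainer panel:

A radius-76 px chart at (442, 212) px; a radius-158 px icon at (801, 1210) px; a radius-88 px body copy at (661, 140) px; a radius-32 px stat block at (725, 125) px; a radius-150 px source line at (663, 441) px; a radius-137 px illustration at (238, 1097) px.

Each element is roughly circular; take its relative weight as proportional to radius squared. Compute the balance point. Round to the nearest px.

(592, 782)

Weights ∝ r²: chart 76² = 5776, icon 158² = 24964, body copy 88² = 7744, stat block 32² = 1024, source line 150² = 22500, illustration 137² = 18769; Σw = 80777.
Σw·x = 5776·442 + 24964·801 + 7744·661 + 1024·725 + 22500·663 + 18769·238 = 47794862, so x̄ = 47794862/80777 ≈ 591.69.
Σw·y = 5776·212 + 24964·1210 + 7744·140 + 1024·125 + 22500·441 + 18769·1097 = 63155205, so ȳ = 63155205/80777 ≈ 781.85.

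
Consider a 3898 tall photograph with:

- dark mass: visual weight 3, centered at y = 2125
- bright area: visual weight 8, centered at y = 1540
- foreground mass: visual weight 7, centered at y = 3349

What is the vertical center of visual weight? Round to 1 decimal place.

y ≈ 2341.0

Σw = 3 + 8 + 7 = 18.
y: (3·2125 + 8·1540 + 7·3349) / 18 = 42138 / 18 ≈ 2341.00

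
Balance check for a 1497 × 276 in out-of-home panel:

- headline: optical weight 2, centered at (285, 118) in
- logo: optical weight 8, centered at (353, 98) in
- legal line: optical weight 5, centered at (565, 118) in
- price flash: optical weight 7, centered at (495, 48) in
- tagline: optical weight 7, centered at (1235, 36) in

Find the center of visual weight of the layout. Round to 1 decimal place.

Weights sum to 2 + 8 + 5 + 7 + 7 = 29.
x-moment: 2·285 + 8·353 + 5·565 + 7·495 + 7·1235 = 18329; centroid 18329/29 ≈ 632.03.
y-moment: 2·118 + 8·98 + 5·118 + 7·48 + 7·36 = 2198; centroid 2198/29 ≈ 75.79.

(632.0, 75.8)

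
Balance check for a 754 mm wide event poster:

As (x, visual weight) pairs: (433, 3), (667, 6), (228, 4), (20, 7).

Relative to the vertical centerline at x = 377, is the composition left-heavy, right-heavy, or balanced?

Weights sum to 3 + 6 + 4 + 7 = 20.
Σw·x = 3·433 + 6·667 + 4·228 + 7·20 = 6353, so x̄ = 6353/20 ≈ 317.65.
Since 317.6 is left of 377, the composition reads left-heavy.

left-heavy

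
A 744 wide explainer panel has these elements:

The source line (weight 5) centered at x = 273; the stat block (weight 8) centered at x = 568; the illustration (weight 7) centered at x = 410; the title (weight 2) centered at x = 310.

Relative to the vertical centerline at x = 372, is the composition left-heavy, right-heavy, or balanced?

right-heavy

Total weight = 5 + 8 + 7 + 2 = 22.
x: (5·273 + 8·568 + 7·410 + 2·310) / 22 = 9399 / 22 ≈ 427.23
427.2 lies right of the midline 372, so the layout is right-heavy.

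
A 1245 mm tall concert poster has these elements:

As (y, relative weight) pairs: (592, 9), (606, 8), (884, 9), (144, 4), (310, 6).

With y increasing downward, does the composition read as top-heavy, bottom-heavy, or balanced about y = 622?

top-heavy

Total weight = 9 + 8 + 9 + 4 + 6 = 36.
Σw·y = 9·592 + 8·606 + 9·884 + 4·144 + 6·310 = 20568, so ȳ = 20568/36 ≈ 571.33.
571.3 vs midline 622 → top-heavy.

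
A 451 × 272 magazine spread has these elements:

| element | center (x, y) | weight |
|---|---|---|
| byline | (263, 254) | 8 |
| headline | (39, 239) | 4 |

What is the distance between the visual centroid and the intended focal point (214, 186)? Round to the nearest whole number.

Total weight = 8 + 4 = 12.
x: (8·263 + 4·39) / 12 = 2260 / 12 ≈ 188.33
y: (8·254 + 4·239) / 12 = 2988 / 12 ≈ 249.00
From (214, 186): dx = -25.67, dy = 63.00, so the distance is √(dx²+dy²) ≈ 68.03.

≈ 68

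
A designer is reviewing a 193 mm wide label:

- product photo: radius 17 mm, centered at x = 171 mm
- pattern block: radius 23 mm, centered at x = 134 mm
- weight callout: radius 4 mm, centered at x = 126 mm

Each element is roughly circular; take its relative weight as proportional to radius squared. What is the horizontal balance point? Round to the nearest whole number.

x ≈ 147

r² weights: product photo 17² = 289, pattern block 23² = 529, weight callout 4² = 16. Total = 834.
x-moment: 289·171 + 529·134 + 16·126 = 122321; centroid 122321/834 ≈ 146.67.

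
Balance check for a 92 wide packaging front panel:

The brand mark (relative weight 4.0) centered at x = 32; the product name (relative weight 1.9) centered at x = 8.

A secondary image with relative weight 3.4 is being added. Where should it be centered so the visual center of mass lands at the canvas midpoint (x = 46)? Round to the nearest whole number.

After adding the secondary image, total weight = 4.0 + 1.9 + 3.4 = 9.3.
x: need Σw·x = 9.3·46 = 427.8. Existing = 4.0·32 + 1.9·8 = 143.2. Remainder 284.6 / 3.4 ≈ 83.71.

x ≈ 84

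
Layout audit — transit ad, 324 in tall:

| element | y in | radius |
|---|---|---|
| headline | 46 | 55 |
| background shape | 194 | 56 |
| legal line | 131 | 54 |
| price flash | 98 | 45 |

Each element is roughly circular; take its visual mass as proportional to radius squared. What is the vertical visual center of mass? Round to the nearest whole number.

y ≈ 120

Weights ∝ r²: headline 55² = 3025, background shape 56² = 3136, legal line 54² = 2916, price flash 45² = 2025; Σw = 11102.
Σw·y = 3025·46 + 3136·194 + 2916·131 + 2025·98 = 1327980, so ȳ = 1327980/11102 ≈ 119.62.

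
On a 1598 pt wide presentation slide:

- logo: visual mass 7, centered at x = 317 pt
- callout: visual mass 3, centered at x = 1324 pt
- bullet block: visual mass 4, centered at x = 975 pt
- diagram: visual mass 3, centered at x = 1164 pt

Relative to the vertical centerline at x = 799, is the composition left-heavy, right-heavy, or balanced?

Weights sum to 7 + 3 + 4 + 3 = 17.
Σw·x = 7·317 + 3·1324 + 4·975 + 3·1164 = 13583, so x̄ = 13583/17 ≈ 799.00.
The centroid 799.00 matches the midline at 799, so the layout is balanced.

balanced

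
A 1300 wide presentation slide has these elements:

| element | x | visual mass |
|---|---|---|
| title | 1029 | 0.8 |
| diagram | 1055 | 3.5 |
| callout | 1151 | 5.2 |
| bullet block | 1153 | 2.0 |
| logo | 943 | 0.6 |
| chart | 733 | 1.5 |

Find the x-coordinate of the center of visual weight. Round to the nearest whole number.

Σw = 0.8 + 3.5 + 5.2 + 2.0 + 0.6 + 1.5 = 13.6.
x: moment 14472.2 / weight 13.6 ≈ 1064.13

x ≈ 1064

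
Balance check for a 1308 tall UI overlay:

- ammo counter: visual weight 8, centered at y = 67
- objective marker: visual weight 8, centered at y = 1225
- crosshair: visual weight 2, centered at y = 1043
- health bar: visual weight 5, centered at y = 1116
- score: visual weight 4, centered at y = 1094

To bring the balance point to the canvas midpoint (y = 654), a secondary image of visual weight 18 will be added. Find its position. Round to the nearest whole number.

New total weight: (8 + 8 + 2 + 5 + 4) + 18 = 45.
y: need Σw·y = 45·654 = 29430. Existing = 8·67 + 8·1225 + 2·1043 + 5·1116 + 4·1094 = 22378. Remainder 7052 / 18 ≈ 391.78.

y ≈ 392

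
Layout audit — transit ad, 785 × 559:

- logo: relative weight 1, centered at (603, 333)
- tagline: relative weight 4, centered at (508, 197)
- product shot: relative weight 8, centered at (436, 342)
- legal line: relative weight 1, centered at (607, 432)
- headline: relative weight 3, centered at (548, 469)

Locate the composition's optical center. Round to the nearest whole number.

Weights sum to 1 + 4 + 8 + 1 + 3 = 17.
x-moment: 1·603 + 4·508 + 8·436 + 1·607 + 3·548 = 8374; centroid 8374/17 ≈ 492.59.
y-moment: 1·333 + 4·197 + 8·342 + 1·432 + 3·469 = 5696; centroid 5696/17 ≈ 335.06.

(493, 335)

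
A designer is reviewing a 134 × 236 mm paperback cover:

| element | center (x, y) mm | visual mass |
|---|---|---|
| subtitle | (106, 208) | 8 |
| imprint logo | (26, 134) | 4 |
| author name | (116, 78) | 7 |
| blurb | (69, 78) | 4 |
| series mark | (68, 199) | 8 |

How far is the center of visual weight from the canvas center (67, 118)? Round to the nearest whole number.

≈ 36 mm

Σw = 8 + 4 + 7 + 4 + 8 = 31.
x: (8·106 + 4·26 + 7·116 + 4·69 + 8·68) / 31 = 2584 / 31 ≈ 83.35
y: (8·208 + 4·134 + 7·78 + 4·78 + 8·199) / 31 = 4650 / 31 ≈ 150.00
From (67, 118): dx = 16.35, dy = 32.00, so the distance is √(dx²+dy²) ≈ 35.94.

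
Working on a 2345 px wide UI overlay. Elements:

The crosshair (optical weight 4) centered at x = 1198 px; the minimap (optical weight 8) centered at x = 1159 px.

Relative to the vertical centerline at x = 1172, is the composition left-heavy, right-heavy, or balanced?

balanced

Weights sum to 4 + 8 = 12.
Σw·x = 4·1198 + 8·1159 = 14064, so x̄ = 14064/12 ≈ 1172.00.
1172.00 = 1172 exactly: balanced.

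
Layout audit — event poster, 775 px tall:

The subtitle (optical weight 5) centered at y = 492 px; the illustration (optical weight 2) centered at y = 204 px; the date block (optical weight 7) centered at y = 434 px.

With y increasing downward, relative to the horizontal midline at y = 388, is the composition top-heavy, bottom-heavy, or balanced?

Weights sum to 5 + 2 + 7 = 14.
y: (5·492 + 2·204 + 7·434) / 14 = 5906 / 14 ≈ 421.86
421.9 vs midline 388 → bottom-heavy.

bottom-heavy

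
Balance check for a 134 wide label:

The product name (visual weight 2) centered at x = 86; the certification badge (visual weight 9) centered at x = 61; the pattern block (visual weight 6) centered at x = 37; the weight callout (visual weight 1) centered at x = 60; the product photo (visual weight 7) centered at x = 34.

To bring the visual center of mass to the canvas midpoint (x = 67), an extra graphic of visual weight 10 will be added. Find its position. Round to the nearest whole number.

x ≈ 110

With the extra graphic, Σw becomes 2 + 9 + 6 + 1 + 7 + 10 = 35.
Along x: (1241 + 10·x) / 35 = 67 (existing moment 2·86 + 9·61 + 6·37 + 1·60 + 7·34 = 1241) ⇒ x = (2345 − 1241) / 10 ≈ 110.40.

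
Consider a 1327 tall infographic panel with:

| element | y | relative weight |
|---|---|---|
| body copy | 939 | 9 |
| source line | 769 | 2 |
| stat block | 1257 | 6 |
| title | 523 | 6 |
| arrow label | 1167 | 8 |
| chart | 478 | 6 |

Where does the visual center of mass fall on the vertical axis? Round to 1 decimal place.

y ≈ 888.5

Σw = 9 + 2 + 6 + 6 + 8 + 6 = 37.
y: (9·939 + 2·769 + 6·1257 + 6·523 + 8·1167 + 6·478) / 37 = 32873 / 37 ≈ 888.46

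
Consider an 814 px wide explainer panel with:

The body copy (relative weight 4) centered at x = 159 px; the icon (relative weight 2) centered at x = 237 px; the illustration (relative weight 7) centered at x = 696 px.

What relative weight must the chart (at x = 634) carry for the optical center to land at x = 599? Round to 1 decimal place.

Known weights sum to 4 + 2 + 7 = 13; their moment is 4·159 + 2·237 + 7·696 = 5982.
Set Σw·x/Σw = 599: (5982 + 634w) = 599·(13 + w).
So w = (599·13 − 5982)/(634 − 599) = 1805/35 ≈ 51.57.

w ≈ 51.6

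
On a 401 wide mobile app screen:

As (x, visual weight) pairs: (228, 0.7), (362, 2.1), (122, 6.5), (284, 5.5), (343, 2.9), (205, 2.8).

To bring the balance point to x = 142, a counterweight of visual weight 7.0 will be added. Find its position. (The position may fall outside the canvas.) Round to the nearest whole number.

With the counterweight, Σw becomes 0.7 + 2.1 + 6.5 + 5.5 + 2.9 + 2.8 + 7.0 = 27.5.
x: need Σw·x = 27.5·142 = 3905.0. Existing = 0.7·228 + 2.1·362 + 6.5·122 + 5.5·284 + 2.9·343 + 2.8·205 = 4843.5. Remainder -938.5 / 7.0 ≈ -134.07.

x ≈ -134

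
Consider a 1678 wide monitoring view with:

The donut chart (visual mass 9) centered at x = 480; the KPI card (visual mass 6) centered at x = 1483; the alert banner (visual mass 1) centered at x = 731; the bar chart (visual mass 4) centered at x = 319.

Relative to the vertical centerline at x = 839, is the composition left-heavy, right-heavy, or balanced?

Weights sum to 9 + 6 + 1 + 4 = 20.
x-moment: 9·480 + 6·1483 + 1·731 + 4·319 = 15225; centroid 15225/20 ≈ 761.25.
761.2 vs midline 839 → left-heavy.

left-heavy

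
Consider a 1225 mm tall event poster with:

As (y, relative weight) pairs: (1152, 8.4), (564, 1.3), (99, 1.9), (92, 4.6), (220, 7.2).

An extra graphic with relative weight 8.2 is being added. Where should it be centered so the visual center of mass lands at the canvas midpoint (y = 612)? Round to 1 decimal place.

y ≈ 821.2

With the extra graphic, Σw becomes 8.4 + 1.3 + 1.9 + 4.6 + 7.2 + 8.2 = 31.6.
y: need Σw·y = 31.6·612 = 19339.2. Existing = 8.4·1152 + 1.3·564 + 1.9·99 + 4.6·92 + 7.2·220 = 12605.3. Remainder 6733.9 / 8.2 ≈ 821.21.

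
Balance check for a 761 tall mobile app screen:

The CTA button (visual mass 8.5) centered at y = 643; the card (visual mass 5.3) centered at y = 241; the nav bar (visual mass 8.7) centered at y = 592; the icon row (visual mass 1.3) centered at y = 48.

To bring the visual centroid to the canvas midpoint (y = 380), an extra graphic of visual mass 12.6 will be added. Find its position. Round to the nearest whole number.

y ≈ 149

After adding the extra graphic, total weight = 8.5 + 5.3 + 8.7 + 1.3 + 12.6 = 36.4.
y: need Σw·y = 36.4·380 = 13832.0. Existing = 8.5·643 + 5.3·241 + 8.7·592 + 1.3·48 = 11955.6. Remainder 1876.4 / 12.6 ≈ 148.92.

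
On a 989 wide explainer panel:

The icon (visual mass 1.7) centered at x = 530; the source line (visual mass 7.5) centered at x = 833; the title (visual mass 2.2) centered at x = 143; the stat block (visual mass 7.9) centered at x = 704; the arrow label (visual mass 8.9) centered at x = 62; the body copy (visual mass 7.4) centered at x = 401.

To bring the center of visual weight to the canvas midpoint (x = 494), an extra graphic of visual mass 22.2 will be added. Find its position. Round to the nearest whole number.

With the extra graphic, Σw becomes 1.7 + 7.5 + 2.2 + 7.9 + 8.9 + 7.4 + 22.2 = 57.8.
Along x: (16543.9 + 22.2·x) / 57.8 = 494 (existing moment 1.7·530 + 7.5·833 + 2.2·143 + 7.9·704 + 8.9·62 + 7.4·401 = 16543.9) ⇒ x = (28553.2 − 16543.9) / 22.2 ≈ 540.96.

x ≈ 541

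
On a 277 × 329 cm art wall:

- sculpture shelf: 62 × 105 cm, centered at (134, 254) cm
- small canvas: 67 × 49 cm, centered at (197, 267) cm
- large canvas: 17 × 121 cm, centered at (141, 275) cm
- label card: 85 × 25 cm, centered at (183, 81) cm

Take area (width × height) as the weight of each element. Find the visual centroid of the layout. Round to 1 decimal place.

Areas: sculpture shelf 62·105 = 6510, small canvas 67·49 = 3283, large canvas 17·121 = 2057, label card 85·25 = 2125. Total weight = 13975.
x-moment: 6510·134 + 3283·197 + 2057·141 + 2125·183 = 2198003; centroid 2198003/13975 ≈ 157.28.
y-moment: 6510·254 + 3283·267 + 2057·275 + 2125·81 = 3267901; centroid 3267901/13975 ≈ 233.84.

(157.3, 233.8)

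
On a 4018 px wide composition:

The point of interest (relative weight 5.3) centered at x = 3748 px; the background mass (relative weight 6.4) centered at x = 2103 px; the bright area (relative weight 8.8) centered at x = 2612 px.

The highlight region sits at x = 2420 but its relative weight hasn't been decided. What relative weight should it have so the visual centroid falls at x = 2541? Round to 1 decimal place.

w ≈ 34.9

Known weights sum to 5.3 + 6.4 + 8.8 = 20.5; their moment is 5.3·3748 + 6.4·2103 + 8.8·2612 = 56309.2.
Set Σw·x/Σw = 2541: (56309.2 + 2420w) = 2541·(20.5 + w).
Solving: w = (2541·20.5 − 56309.2) / (2420 − 2541) = -4218.7 / -121 ≈ 34.87.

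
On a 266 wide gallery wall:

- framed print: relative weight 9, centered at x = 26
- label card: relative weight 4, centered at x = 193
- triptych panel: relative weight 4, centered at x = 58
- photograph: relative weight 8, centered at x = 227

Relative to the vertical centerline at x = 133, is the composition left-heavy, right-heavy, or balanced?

Weights sum to 9 + 4 + 4 + 8 = 25.
Σw·x = 9·26 + 4·193 + 4·58 + 8·227 = 3054, so x̄ = 3054/25 ≈ 122.16.
122.2 lies left of the midline 133, so the layout is left-heavy.

left-heavy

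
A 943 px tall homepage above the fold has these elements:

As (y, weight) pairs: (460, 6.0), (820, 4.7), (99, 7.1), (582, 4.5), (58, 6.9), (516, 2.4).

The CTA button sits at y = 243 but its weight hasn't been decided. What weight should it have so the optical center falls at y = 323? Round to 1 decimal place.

w ≈ 17.1

Known weights sum to 6.0 + 4.7 + 7.1 + 4.5 + 6.9 + 2.4 = 31.6; their moment is 6.0·460 + 4.7·820 + 7.1·99 + 4.5·582 + 6.9·58 + 2.4·516 = 11574.5.
Balance at y = 323 requires (11574.5 + w·243) / (31.6 + w) = 323.
Rearranging, w·(243 − 323) = 323·31.6 − 11574.5 = -1367.7, so w ≈ -1367.7/-80 = 17.10.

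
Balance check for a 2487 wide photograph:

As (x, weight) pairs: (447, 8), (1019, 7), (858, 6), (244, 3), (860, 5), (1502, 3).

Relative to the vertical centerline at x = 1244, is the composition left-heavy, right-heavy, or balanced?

Σw = 8 + 7 + 6 + 3 + 5 + 3 = 32.
Σw·x = 8·447 + 7·1019 + 6·858 + 3·244 + 5·860 + 3·1502 = 25395, so x̄ = 25395/32 ≈ 793.59.
793.6 lies left of the midline 1244, so the layout is left-heavy.

left-heavy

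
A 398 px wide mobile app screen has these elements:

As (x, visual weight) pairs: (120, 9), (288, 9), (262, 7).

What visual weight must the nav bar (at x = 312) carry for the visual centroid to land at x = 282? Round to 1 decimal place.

Existing Σw = 25 (9 + 9 + 7); existing moment 9·120 + 9·288 + 7·262 = 5506.
For the centroid to hit 282: (5506 + w·312) / (25 + w) = 282.
So w = (282·25 − 5506)/(312 − 282) = 1544/30 ≈ 51.47.

w ≈ 51.5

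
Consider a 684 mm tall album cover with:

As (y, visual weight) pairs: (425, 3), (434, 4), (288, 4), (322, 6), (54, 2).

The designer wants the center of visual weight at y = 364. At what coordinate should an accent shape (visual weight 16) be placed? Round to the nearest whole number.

New total weight: (3 + 4 + 4 + 6 + 2) + 16 = 35.
Along y: (6203 + 16·y) / 35 = 364 (existing moment 3·425 + 4·434 + 4·288 + 6·322 + 2·54 = 6203) ⇒ y = (12740 − 6203) / 16 ≈ 408.56.

y ≈ 409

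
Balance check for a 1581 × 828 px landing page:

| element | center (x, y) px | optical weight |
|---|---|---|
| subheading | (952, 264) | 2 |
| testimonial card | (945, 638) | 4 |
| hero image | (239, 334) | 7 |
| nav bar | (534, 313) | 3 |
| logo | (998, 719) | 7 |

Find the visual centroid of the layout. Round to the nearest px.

(693, 495)

Total weight = 2 + 4 + 7 + 3 + 7 = 23.
Σw·x = 2·952 + 4·945 + 7·239 + 3·534 + 7·998 = 15945, so x̄ = 15945/23 ≈ 693.26.
Σw·y = 2·264 + 4·638 + 7·334 + 3·313 + 7·719 = 11390, so ȳ = 11390/23 ≈ 495.22.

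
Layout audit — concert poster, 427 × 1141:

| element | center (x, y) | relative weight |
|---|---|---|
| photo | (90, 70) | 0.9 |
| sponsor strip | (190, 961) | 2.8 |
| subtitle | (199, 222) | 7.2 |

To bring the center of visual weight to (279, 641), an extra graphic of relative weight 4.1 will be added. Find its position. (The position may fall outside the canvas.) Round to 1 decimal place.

With the extra graphic, Σw becomes 0.9 + 2.8 + 7.2 + 4.1 = 15.0.
Along x: (2045.8 + 4.1·x) / 15.0 = 279 (existing moment 0.9·90 + 2.8·190 + 7.2·199 = 2045.8) ⇒ x = (4185.0 − 2045.8) / 4.1 ≈ 521.76.
Along y: (4352.2 + 4.1·y) / 15.0 = 641 (existing moment 0.9·70 + 2.8·961 + 7.2·222 = 4352.2) ⇒ y = (9615.0 − 4352.2) / 4.1 ≈ 1283.61.

(521.8, 1283.6)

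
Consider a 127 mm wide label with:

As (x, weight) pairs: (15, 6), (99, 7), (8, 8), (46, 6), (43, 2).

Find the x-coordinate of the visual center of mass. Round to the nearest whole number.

x ≈ 42

Weights sum to 6 + 7 + 8 + 6 + 2 = 29.
x-moment: 6·15 + 7·99 + 8·8 + 6·46 + 2·43 = 1209; centroid 1209/29 ≈ 41.69.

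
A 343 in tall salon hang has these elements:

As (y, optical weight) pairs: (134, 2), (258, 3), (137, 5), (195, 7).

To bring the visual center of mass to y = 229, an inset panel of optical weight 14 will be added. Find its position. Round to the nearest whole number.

y ≈ 286

After adding the inset panel, total weight = 2 + 3 + 5 + 7 + 14 = 31.
Along y: (3092 + 14·y) / 31 = 229 (existing moment 2·134 + 3·258 + 5·137 + 7·195 = 3092) ⇒ y = (7099 − 3092) / 14 ≈ 286.21.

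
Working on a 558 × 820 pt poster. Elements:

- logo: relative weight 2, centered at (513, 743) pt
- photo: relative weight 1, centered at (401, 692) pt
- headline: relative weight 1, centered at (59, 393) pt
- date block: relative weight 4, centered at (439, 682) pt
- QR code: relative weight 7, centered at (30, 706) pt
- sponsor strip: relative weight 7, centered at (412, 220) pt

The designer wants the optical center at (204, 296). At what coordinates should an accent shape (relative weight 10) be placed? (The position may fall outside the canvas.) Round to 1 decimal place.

With the accent shape, Σw becomes 2 + 1 + 1 + 4 + 7 + 7 + 10 = 32.
Along x: (6336 + 10·x) / 32 = 204 (existing moment 2·513 + 1·401 + 1·59 + 4·439 + 7·30 + 7·412 = 6336) ⇒ x = (6528 − 6336) / 10 ≈ 19.20.
Along y: (11781 + 10·y) / 32 = 296 (existing moment 2·743 + 1·692 + 1·393 + 4·682 + 7·706 + 7·220 = 11781) ⇒ y = (9472 − 11781) / 10 ≈ -230.90.

(19.2, -230.9)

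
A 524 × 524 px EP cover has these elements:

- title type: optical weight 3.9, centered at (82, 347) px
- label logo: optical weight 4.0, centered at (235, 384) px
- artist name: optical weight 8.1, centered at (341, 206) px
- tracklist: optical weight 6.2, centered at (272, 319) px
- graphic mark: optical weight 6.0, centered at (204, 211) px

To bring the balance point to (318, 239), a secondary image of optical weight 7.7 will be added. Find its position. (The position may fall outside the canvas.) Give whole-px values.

New total weight: (3.9 + 4.0 + 8.1 + 6.2 + 6.0) + 7.7 = 35.9.
Along x: (6932.3 + 7.7·x) / 35.9 = 318 (existing moment 3.9·82 + 4.0·235 + 8.1·341 + 6.2·272 + 6.0·204 = 6932.3) ⇒ x = (11416.2 − 6932.3) / 7.7 ≈ 582.32.
Along y: (7801.7 + 7.7·y) / 35.9 = 239 (existing moment 3.9·347 + 4.0·384 + 8.1·206 + 6.2·319 + 6.0·211 = 7801.7) ⇒ y = (8580.1 − 7801.7) / 7.7 ≈ 101.09.

(582, 101)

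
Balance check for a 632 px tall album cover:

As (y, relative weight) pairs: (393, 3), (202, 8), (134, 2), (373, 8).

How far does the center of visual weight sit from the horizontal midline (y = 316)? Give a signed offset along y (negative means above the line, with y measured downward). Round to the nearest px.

≈ -28 px

Σw = 3 + 8 + 2 + 8 = 21.
y: (3·393 + 8·202 + 2·134 + 8·373) / 21 = 6047 / 21 ≈ 287.95
Difference: 287.95 − 316 ≈ -28.05.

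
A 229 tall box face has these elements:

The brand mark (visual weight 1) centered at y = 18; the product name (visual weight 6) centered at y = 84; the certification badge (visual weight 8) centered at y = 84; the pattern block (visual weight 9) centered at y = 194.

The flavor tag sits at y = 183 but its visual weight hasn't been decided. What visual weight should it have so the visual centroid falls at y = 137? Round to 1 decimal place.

Existing Σw = 24 (1 + 6 + 8 + 9); existing moment 1·18 + 6·84 + 8·84 + 9·194 = 2940.
For the centroid to hit 137: (2940 + w·183) / (24 + w) = 137.
So w = (137·24 − 2940)/(183 − 137) = 348/46 ≈ 7.57.

w ≈ 7.6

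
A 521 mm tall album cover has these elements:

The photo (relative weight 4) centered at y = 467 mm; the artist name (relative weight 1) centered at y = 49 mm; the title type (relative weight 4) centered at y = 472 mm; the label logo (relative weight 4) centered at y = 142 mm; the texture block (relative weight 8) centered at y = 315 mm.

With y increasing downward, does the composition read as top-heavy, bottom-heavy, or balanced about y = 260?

bottom-heavy

Total weight = 4 + 1 + 4 + 4 + 8 = 21.
y-moment: 4·467 + 1·49 + 4·472 + 4·142 + 8·315 = 6893; centroid 6893/21 ≈ 328.24.
328.2 lies below (larger y than) the midline 260, so the layout is bottom-heavy.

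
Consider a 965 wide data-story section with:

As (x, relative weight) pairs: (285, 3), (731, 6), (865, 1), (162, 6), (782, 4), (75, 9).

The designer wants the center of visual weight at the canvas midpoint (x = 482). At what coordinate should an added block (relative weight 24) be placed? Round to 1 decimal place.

x ≈ 611.0

With the added block, Σw becomes 3 + 6 + 1 + 6 + 4 + 9 + 24 = 53.
x: need Σw·x = 53·482 = 25546. Existing = 3·285 + 6·731 + 1·865 + 6·162 + 4·782 + 9·75 = 10881. Remainder 14665 / 24 ≈ 611.04.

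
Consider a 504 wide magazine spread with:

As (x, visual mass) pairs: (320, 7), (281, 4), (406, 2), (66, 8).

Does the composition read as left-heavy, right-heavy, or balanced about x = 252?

Σw = 7 + 4 + 2 + 8 = 21.
x-moment: 7·320 + 4·281 + 2·406 + 8·66 = 4704; centroid 4704/21 ≈ 224.00.
224.0 vs midline 252 → left-heavy.

left-heavy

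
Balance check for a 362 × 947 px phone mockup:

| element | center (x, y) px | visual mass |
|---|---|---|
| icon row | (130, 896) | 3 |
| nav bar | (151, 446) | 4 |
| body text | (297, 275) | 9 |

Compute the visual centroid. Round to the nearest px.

Total weight = 3 + 4 + 9 = 16.
Σw·x = 3·130 + 4·151 + 9·297 = 3667, so x̄ = 3667/16 ≈ 229.19.
Σw·y = 3·896 + 4·446 + 9·275 = 6947, so ȳ = 6947/16 ≈ 434.19.

(229, 434)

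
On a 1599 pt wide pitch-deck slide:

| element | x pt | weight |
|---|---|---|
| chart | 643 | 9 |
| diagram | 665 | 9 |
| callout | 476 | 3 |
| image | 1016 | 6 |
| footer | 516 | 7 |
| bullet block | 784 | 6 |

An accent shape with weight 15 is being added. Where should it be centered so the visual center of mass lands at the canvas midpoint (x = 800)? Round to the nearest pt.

After adding the accent shape, total weight = 9 + 9 + 3 + 6 + 7 + 6 + 15 = 55.
x: target moment 55×800 = 44000; current 9·643 + 9·665 + 3·476 + 6·1016 + 7·516 + 6·784 = 27612; the accent shape supplies 16388, so x = 16388/15 ≈ 1092.53.

x ≈ 1093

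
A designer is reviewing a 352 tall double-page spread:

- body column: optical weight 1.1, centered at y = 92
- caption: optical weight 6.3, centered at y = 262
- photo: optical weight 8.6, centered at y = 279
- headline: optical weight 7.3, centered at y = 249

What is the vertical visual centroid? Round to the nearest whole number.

Σw = 1.1 + 6.3 + 8.6 + 7.3 = 23.3.
Σw·y = 1.1·92 + 6.3·262 + 8.6·279 + 7.3·249 = 5968.9, so ȳ = 5968.9/23.3 ≈ 256.18.

y ≈ 256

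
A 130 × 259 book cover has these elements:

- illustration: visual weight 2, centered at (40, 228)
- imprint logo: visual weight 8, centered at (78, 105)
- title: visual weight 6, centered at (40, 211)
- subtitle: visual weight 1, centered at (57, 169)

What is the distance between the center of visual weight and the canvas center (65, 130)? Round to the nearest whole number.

Total weight = 2 + 8 + 6 + 1 = 17.
x-moment: 2·40 + 8·78 + 6·40 + 1·57 = 1001; centroid 1001/17 ≈ 58.88.
y-moment: 2·228 + 8·105 + 6·211 + 1·169 = 2731; centroid 2731/17 ≈ 160.65.
Offset from (65, 130): Δx ≈ -6.12, Δy ≈ 30.65; distance = √(Δx² + Δy²) ≈ 31.25.

≈ 31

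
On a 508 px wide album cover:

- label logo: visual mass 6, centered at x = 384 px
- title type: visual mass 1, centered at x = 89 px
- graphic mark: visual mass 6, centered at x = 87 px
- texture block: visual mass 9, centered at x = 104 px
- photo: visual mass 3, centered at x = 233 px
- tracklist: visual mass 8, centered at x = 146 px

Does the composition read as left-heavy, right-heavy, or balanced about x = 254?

Total weight = 6 + 1 + 6 + 9 + 3 + 8 = 33.
Σw·x = 5718; x̄ = 5718/33 ≈ 173.27.
173.3 vs midline 254 → left-heavy.

left-heavy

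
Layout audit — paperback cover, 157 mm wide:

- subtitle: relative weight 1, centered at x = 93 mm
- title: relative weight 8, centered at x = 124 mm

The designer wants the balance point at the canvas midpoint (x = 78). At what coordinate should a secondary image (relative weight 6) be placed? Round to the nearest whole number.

After adding the secondary image, total weight = 1 + 8 + 6 = 15.
x: need Σw·x = 15·78 = 1170. Existing = 1·93 + 8·124 = 1085. Remainder 85 / 6 ≈ 14.17.

x ≈ 14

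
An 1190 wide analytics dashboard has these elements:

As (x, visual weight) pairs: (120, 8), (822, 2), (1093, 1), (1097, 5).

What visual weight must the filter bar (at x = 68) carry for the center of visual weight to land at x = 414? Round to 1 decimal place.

Known weights sum to 8 + 2 + 1 + 5 = 16; their moment is 8·120 + 2·822 + 1·1093 + 5·1097 = 9182.
Balance at x = 414 requires (9182 + w·68) / (16 + w) = 414.
So w = (414·16 − 9182)/(68 − 414) = -2558/-346 ≈ 7.39.

w ≈ 7.4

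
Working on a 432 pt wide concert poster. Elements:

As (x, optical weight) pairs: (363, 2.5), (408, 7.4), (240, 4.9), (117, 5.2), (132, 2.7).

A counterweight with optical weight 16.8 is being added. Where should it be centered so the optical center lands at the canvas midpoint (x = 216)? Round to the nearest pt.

x ≈ 147

New total weight: (2.5 + 7.4 + 4.9 + 5.2 + 2.7) + 16.8 = 39.5.
x: need Σw·x = 39.5·216 = 8532.0. Existing = 2.5·363 + 7.4·408 + 4.9·240 + 5.2·117 + 2.7·132 = 6067.5. Remainder 2464.5 / 16.8 ≈ 146.70.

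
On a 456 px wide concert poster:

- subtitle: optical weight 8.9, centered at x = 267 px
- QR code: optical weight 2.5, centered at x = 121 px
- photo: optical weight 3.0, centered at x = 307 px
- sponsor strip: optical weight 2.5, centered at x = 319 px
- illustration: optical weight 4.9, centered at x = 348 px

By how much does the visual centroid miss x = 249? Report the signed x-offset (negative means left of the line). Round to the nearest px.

≈ 31 px

Total weight = 8.9 + 2.5 + 3.0 + 2.5 + 4.9 = 21.8.
x-moment: 8.9·267 + 2.5·121 + 3.0·307 + 2.5·319 + 4.9·348 = 6102.5; centroid 6102.5/21.8 ≈ 279.93.
Against x = 249, that's 279.93 − 249 = 30.93.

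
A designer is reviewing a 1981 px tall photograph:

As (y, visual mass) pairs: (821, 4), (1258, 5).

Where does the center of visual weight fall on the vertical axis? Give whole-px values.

y ≈ 1064

Σw = 4 + 5 = 9.
y: (4·821 + 5·1258) / 9 = 9574 / 9 ≈ 1063.78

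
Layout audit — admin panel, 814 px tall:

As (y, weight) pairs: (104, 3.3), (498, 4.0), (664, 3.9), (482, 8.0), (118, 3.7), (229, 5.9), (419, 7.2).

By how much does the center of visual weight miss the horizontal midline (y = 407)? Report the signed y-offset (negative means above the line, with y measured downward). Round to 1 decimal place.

Σw = 3.3 + 4.0 + 3.9 + 8.0 + 3.7 + 5.9 + 7.2 = 36.0.
Σw·y = 13585.3; ȳ = 13585.3/36.0 ≈ 377.37.
Offset from y = 407: 377.37 − 407 ≈ -29.63.

≈ -29.6 px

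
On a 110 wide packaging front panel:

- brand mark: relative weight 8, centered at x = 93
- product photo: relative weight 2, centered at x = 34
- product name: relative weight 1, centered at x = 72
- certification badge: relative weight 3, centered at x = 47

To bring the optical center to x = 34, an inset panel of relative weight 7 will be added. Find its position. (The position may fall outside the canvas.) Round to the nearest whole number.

x ≈ -44

With the inset panel, Σw becomes 8 + 2 + 1 + 3 + 7 = 21.
Along x: (1025 + 7·x) / 21 = 34 (existing moment 8·93 + 2·34 + 1·72 + 3·47 = 1025) ⇒ x = (714 − 1025) / 7 ≈ -44.43.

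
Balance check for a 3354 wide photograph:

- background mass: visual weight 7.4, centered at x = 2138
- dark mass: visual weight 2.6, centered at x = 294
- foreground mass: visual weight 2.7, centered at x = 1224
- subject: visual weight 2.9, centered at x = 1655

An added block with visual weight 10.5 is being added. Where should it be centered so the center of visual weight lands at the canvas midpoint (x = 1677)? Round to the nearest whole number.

x ≈ 1817

After adding the added block, total weight = 7.4 + 2.6 + 2.7 + 2.9 + 10.5 = 26.1.
Along x: (24689.9 + 10.5·x) / 26.1 = 1677 (existing moment 7.4·2138 + 2.6·294 + 2.7·1224 + 2.9·1655 = 24689.9) ⇒ x = (43769.7 − 24689.9) / 10.5 ≈ 1817.12.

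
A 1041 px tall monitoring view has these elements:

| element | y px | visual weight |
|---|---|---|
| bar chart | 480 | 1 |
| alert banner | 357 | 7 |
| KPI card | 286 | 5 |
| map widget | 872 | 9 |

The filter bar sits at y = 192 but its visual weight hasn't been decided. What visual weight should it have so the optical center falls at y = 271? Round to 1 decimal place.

Fixed elements: Σw = 1 + 7 + 5 + 9 = 22, Σw·y = 1·480 + 7·357 + 5·286 + 9·872 = 12257.
Balance at y = 271 requires (12257 + w·192) / (22 + w) = 271.
Solving: w = (271·22 − 12257) / (192 − 271) = -6295 / -79 ≈ 79.68.

w ≈ 79.7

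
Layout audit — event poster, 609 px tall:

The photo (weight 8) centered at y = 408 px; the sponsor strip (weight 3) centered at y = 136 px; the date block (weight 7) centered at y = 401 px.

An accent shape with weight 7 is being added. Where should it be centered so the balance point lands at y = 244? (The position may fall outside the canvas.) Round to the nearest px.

New total weight: (8 + 3 + 7) + 7 = 25.
y: need Σw·y = 25·244 = 6100. Existing = 8·408 + 3·136 + 7·401 = 6479. Remainder -379 / 7 ≈ -54.14.

y ≈ -54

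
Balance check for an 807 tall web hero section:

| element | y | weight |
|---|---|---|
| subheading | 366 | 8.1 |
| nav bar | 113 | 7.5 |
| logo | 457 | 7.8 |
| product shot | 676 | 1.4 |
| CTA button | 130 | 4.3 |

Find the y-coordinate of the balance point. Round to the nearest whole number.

y ≈ 305

Total weight = 8.1 + 7.5 + 7.8 + 1.4 + 4.3 = 29.1.
y-moment: 8.1·366 + 7.5·113 + 7.8·457 + 1.4·676 + 4.3·130 = 8882.1; centroid 8882.1/29.1 ≈ 305.23.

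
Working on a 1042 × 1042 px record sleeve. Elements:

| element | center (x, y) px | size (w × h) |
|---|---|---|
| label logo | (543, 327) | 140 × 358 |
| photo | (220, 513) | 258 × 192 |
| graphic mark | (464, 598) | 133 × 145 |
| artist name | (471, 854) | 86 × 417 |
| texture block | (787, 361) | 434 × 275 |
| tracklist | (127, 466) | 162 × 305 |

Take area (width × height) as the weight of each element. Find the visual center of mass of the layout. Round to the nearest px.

Areas → weights: label logo 140·358 = 50120, photo 258·192 = 49536, graphic mark 133·145 = 19285, artist name 86·417 = 35862, texture block 434·275 = 119350, tracklist 162·305 = 49410; Σw = 323563.
x: (50120·543 + 49536·220 + 19285·464 + 35862·471 + 119350·787 + 49410·127) / 323563 = 164155842 / 323563 ≈ 507.34
y: (50120·327 + 49536·513 + 19285·598 + 35862·854 + 119350·361 + 49410·466) / 323563 = 150070196 / 323563 ≈ 463.81

(507, 464)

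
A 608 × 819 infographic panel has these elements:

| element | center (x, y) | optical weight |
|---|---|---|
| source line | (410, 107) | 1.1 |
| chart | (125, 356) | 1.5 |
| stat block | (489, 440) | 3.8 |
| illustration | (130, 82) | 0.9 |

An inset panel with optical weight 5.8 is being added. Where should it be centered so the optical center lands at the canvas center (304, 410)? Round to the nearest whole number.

(236, 513)

New total weight: (1.1 + 1.5 + 3.8 + 0.9) + 5.8 = 13.1.
x: target moment 13.1×304 = 3982.4; current 1.1·410 + 1.5·125 + 3.8·489 + 0.9·130 = 2613.7; the inset panel supplies 1368.7, so x = 1368.7/5.8 ≈ 235.98.
y: target moment 13.1×410 = 5371.0; current 1.1·107 + 1.5·356 + 3.8·440 + 0.9·82 = 2397.5; the inset panel supplies 2973.5, so y = 2973.5/5.8 ≈ 512.67.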